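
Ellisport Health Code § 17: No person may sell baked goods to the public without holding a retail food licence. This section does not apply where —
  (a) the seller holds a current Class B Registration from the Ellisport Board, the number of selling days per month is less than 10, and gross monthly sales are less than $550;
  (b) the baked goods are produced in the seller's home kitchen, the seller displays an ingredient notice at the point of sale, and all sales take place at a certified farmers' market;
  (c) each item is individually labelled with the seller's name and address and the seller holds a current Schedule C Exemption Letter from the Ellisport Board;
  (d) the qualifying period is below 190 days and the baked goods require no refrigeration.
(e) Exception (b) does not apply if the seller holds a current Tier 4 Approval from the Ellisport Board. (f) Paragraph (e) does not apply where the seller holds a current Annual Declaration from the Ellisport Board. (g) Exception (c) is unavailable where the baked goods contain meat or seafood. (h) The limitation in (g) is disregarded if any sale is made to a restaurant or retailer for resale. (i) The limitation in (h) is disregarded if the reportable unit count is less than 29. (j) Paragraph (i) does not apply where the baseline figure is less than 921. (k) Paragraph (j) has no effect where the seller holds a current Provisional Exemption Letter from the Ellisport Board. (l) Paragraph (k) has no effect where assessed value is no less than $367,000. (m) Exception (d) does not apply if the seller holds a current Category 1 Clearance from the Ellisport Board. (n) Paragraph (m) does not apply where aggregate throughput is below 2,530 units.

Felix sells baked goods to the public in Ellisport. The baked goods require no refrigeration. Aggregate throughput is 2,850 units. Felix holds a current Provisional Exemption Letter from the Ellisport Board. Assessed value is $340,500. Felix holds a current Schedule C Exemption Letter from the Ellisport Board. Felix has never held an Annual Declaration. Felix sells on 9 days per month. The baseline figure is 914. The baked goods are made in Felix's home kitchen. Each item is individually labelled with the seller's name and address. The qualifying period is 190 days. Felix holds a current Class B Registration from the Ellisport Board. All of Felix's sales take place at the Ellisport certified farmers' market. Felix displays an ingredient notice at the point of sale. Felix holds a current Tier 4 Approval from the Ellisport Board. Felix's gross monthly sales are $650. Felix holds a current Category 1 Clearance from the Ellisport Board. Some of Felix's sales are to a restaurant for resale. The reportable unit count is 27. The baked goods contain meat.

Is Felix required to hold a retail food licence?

Yes — Felix must hold a retail food licence.

Exception (a) does not apply: gross monthly sales are $650, not less than $550.
All of (b)'s requirements are met (the baked goods are home-kitchen produced; an ingredient notice is displayed; all sales are at a certified farmers' market). But: (e) operates against (b): a current Tier 4 Approval is held. (f), which would lift (e), is not triggered — no current Annual Declaration is held. Exception (b) does not apply.
Exception (c)'s conditions are all satisfied: items are individually labelled; a current Schedule C Exemption Letter is held. But: (g) operates against (c): the baked goods contain meat. (h) would limit (g) — some sales are to a restaurant for resale — but (i) sets (h) aside: (i) operates against (h): the reportable unit count is 27, less than the 29 limit. (j) applies (the baseline figure is 914, less than the 921 limit), but is set aside by (k): (k) operates against (j): a current Provisional Exemption Letter is held. (l), which would lift (k), does not operate here — assessed value is $340,500, short of $367,000. So (c) is unavailable.
Exception (d) requires that the qualifying period is below 190 days; but the qualifying period is 190 days, not below 190 days, so (d) is unavailable.
None of the exceptions is available; § 17 applies in full.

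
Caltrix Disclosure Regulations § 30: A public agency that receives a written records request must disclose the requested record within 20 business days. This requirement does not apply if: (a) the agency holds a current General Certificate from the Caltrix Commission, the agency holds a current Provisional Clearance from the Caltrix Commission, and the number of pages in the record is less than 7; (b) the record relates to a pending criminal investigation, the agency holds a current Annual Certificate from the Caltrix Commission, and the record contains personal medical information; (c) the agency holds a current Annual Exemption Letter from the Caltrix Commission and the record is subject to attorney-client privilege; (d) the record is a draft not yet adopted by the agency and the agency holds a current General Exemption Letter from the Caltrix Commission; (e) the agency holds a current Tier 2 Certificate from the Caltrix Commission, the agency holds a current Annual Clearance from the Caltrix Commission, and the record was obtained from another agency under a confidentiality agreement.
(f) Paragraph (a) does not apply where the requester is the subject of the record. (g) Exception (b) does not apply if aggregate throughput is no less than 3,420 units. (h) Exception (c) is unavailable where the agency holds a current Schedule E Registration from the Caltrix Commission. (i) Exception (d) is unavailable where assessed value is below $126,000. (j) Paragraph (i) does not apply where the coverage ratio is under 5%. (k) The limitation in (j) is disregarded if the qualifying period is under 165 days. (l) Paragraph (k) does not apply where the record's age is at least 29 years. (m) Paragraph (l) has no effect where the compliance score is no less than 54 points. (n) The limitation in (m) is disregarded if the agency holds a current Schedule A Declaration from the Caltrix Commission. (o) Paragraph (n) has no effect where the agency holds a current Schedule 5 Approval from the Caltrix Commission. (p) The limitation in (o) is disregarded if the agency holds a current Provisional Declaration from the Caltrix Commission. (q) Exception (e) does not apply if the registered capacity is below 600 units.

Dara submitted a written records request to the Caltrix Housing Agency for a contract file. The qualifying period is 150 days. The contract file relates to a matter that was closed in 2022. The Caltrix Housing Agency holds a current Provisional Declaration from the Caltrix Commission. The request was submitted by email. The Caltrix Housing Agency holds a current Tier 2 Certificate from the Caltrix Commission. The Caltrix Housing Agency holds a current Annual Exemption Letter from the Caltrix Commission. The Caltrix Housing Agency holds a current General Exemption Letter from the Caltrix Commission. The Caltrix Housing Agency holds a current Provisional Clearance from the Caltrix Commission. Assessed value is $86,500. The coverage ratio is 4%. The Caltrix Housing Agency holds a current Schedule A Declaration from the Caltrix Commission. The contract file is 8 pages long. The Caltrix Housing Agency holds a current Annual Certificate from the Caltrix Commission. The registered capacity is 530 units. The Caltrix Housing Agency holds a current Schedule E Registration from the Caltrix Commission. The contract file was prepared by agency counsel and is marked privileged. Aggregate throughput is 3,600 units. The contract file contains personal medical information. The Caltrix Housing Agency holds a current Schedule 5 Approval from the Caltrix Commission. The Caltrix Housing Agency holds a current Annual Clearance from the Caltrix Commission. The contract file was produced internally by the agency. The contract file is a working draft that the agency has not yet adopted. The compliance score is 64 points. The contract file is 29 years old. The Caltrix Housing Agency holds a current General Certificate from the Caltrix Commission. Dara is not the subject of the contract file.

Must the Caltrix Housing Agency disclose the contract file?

Exception (a) requires that the number of pages in the record is less than 7; but the number of pages in the record is 8, not less than 7, so (a) is unavailable.
Exception (b) requires that the record relates to a pending criminal investigation; but the contract file relates to a closed matter, so (b) is unavailable.
Exception (c) is satisfied on its face — a current Annual Exemption Letter is held; the contract file is privileged. However, paragraph (h) must be considered: (h) is triggered — a current Schedule E Registration is held. So (c) is unavailable.
Exception (d) is satisfied on its face — the contract file is an unadopted draft; a current General Exemption Letter is held. Under paragraphs (i)–(p): (i) applies (assessed value is $86,500, below the $126,000 limit), but is itself disapplied by (j): (j) operates against (i): the coverage ratio is 4%, under the 5% limit. (k) would limit (j) — the qualifying period is 150 days, under the 165 days limit — but (l) sets (k) aside: (l) is engaged — the record's age is 29 years, meeting the 29 years threshold. (m) operates (the compliance score is 64 points, meeting the 54 points threshold), but is displaced by (n): (n) operates — a current Schedule A Declaration is held. (o) applies (a current Schedule 5 Approval is held), but yields to (p): (p) is triggered — a current Provisional Declaration is held. Exception (d) stands.
Exception (e) requires that the record was obtained from another agency under a confidentiality agreement; but the contract file was produced internally, so (e) is unavailable.

No — exception (d) applies; the Caltrix Housing Agency is not required to disclose the contract file.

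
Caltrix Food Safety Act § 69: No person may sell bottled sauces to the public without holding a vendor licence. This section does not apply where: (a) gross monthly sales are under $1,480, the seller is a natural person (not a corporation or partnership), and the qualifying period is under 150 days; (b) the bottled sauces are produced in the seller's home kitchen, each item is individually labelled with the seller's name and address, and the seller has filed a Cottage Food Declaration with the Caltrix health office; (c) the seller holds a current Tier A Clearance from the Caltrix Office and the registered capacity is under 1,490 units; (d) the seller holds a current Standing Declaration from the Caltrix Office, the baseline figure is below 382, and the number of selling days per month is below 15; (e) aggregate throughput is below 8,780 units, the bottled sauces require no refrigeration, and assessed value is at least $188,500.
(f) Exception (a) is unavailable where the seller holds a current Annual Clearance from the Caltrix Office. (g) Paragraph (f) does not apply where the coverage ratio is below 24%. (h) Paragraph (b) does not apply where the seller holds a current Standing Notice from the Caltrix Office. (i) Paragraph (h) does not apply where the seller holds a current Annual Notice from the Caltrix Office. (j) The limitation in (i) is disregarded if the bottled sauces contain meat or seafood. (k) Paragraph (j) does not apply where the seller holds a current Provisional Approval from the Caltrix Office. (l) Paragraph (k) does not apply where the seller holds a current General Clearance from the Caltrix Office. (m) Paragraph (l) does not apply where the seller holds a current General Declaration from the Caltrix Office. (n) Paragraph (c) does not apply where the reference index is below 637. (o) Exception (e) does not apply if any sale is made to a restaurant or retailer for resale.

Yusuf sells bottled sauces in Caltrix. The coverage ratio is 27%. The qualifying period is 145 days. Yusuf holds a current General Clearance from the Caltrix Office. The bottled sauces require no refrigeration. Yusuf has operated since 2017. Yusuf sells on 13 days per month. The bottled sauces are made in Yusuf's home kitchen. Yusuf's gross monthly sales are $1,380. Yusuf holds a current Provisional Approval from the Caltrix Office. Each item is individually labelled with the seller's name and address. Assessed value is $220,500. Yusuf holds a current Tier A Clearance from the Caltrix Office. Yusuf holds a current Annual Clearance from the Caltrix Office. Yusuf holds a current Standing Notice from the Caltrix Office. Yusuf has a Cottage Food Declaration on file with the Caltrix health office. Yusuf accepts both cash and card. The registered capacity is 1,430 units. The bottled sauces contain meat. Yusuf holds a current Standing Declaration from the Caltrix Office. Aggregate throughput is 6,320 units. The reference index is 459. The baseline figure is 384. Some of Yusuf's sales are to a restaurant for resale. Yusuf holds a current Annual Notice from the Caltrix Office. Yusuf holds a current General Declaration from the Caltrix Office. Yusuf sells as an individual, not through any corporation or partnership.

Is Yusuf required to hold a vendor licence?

No — exception (b) applies; Yusuf is not required to hold a vendor licence.

All of (a)'s requirements are met (gross monthly sales are $1,380, under the $1,480 limit; the seller is a natural person; the qualifying period is 145 days, under the 150 days limit). However, paragraphs (f)–(g) must be considered: (f) operates against (a): a current Annual Clearance is held. (g), which would lift (f), is not engaged — the coverage ratio is 27%, not below 24%. So (a) is unavailable.
Exception (b): the bottled sauces are home-kitchen produced; items are individually labelled; a Cottage Food Declaration is on file — every condition holds. Under paragraphs (h)–(m): (h) is engaged (a current Standing Notice is held), but yields to (i): (i) is triggered — a current Annual Notice is held. (j) is triggered (the bottled sauces contain meat), but is overridden by (k): (k) is triggered — a current Provisional Approval is held. (l) applies (a current General Clearance is held), but is overridden by (m): (m) operates — a current General Declaration is held. Exception (b) stands.
Exception (c)'s conditions are all satisfied: a current Tier A Clearance is held; the registered capacity is 1,430 units, under the 1,490 units limit. But: (n) applies — the reference index is 459, below the 637 limit. Exception (c) does not apply.
Exception (d) does not apply: the baseline figure is 384, not below 382.
Exception (e)'s conditions are all satisfied: aggregate throughput is 6,320 units, below the 8,780 units limit; the bottled sauces are shelf-stable; assessed value is $220,500, meeting the $188,500 threshold. Turning to paragraph (o): (o) is triggered — some sales are to a restaurant for resale. So (e) is unavailable.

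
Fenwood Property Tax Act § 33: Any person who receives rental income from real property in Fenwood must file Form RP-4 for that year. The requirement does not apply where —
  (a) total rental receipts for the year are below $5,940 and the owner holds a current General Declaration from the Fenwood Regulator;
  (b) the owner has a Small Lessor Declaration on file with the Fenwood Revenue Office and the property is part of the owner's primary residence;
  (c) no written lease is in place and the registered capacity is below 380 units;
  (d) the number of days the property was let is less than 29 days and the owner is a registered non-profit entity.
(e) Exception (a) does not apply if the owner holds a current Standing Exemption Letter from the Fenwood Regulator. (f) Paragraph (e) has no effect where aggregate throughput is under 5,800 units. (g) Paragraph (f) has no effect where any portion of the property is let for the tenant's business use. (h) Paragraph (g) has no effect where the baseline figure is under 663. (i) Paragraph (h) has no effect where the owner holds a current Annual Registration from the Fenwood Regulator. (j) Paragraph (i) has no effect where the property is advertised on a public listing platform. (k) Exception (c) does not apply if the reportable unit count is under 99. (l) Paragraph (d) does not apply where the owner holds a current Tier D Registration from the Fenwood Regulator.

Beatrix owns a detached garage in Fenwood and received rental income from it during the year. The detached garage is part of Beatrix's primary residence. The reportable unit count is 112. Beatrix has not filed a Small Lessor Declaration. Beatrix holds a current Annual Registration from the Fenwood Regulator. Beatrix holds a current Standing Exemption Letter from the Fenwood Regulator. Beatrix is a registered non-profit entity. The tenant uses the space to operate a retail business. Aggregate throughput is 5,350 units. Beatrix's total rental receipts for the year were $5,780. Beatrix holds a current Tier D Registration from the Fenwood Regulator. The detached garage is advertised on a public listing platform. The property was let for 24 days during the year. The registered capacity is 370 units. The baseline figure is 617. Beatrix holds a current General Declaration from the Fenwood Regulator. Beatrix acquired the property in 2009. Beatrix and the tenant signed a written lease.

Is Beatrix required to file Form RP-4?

No — exception (a) applies; Beatrix is not required to file Form RP-4.

Exception (a) is satisfied on its face — total rental receipts for the year are $5,780, below the $5,940 limit; a current General Declaration is held. Under paragraphs (e)–(j): (e) would limit (a) — a current Standing Exemption Letter is held — but (f) sets (e) aside: (f) operates against (e): aggregate throughput is 5,350 units, under the 5,800 units limit. (g) would limit (f) — the space is let for business use — but (h) sets (g) aside: (h) operates against (g): the baseline figure is 617, under the 663 limit. (i) would limit (h) — a current Annual Registration is held — but (j) sets (i) aside: (j) operates against (i): the property is publicly advertised. (a) remains available.
Exception (b) does not apply: no Small Lessor Declaration is on file.
Exception (c) fails — a written lease is in place.
Exception (d) is satisfied on its face — the number of days the property was let is 24 days, less than the 29 days limit; Beatrix is a registered non-profit. But: (l) operates — a current Tier D Registration is held. So (d) is unavailable.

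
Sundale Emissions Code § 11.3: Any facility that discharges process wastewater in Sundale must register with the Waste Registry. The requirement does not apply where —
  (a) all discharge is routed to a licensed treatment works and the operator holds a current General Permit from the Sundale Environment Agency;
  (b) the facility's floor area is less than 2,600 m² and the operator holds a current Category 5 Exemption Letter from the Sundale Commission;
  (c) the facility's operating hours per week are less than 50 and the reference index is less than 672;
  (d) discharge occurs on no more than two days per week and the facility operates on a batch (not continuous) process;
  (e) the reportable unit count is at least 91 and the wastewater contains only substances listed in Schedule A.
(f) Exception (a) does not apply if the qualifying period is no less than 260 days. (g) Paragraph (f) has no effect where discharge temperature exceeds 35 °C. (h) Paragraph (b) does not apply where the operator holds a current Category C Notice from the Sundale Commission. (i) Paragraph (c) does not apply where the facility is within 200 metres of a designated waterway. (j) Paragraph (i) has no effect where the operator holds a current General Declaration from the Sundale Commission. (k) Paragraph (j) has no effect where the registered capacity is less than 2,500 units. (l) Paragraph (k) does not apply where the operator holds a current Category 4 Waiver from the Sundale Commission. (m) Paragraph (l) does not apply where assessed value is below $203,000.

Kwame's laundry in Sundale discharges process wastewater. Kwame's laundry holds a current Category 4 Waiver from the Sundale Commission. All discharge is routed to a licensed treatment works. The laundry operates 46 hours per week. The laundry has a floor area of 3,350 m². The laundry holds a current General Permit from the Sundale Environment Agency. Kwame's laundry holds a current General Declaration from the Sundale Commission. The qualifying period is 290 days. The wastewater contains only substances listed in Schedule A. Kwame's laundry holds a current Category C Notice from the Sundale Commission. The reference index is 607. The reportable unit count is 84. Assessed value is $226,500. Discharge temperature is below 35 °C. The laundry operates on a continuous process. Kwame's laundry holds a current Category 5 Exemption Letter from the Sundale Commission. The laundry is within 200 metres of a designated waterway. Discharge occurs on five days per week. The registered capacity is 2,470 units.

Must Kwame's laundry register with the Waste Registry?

No — exception (c) applies; Kwame's laundry is not required to register with the Waste Registry.

All of (a)'s requirements are met (discharge is routed to a licensed treatment works; a current General Permit is held). Turning to paragraphs (f)–(g): (f) operates against (a): the qualifying period is 290 days, meeting the 260 days threshold. (g) is inapplicable (discharge temperature is below 35 °C), so (f) stands. (a) is therefore removed.
Exception (b) fails — the facility's floor area is 3,350 m², not less than 2,600 m².
Exception (c): the facility's operating hours per week are 46, less than the 50 limit; the reference index is 607, less than the 672 limit — every condition holds. Applying paragraphs (i)–(m): (i) would limit (c) — the laundry is within 200 m of a designated waterway — but (j) sets (i) aside: (j) operates against (i): a current General Declaration is held. (k) would limit (j) — the registered capacity is 2,470 units, less than the 2,500 units limit — but (l) sets (k) aside: (l) operates against (k): a current Category 4 Waiver is held. (m), which would lift (l), is not triggered — assessed value is $226,500, not below $203,000. Exception (c) stands.
Exception (d) requires that discharge occurs on no more than two days per week; but discharge occurs on five days per week, so (d) is unavailable.
Exception (e) does not apply: the reportable unit count is 84, short of 91.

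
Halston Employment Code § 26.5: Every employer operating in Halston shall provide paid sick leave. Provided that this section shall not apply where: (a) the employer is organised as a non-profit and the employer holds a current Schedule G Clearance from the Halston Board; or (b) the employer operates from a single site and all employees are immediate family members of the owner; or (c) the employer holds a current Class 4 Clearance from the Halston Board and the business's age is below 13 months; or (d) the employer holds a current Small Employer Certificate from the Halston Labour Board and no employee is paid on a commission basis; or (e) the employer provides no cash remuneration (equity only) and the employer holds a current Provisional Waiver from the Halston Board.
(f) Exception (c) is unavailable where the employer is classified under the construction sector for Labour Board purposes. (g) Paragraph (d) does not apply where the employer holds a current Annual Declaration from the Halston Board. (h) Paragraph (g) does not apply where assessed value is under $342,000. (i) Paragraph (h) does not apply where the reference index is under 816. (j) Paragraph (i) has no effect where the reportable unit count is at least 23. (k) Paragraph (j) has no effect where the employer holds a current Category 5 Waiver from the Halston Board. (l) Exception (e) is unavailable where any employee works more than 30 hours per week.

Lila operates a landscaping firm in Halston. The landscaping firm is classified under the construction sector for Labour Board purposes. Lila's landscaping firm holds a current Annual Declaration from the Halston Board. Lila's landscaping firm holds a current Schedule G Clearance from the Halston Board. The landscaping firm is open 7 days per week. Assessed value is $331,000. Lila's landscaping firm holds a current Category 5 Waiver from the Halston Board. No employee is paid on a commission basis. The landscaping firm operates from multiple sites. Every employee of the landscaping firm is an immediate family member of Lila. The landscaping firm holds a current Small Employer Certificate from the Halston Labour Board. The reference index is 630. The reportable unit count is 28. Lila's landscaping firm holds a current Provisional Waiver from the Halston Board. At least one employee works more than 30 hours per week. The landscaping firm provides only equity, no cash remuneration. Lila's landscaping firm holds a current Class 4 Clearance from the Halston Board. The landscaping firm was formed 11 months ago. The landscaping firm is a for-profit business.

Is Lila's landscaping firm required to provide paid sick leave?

Yes — Lila's landscaping firm must provide paid sick leave.

Exception (a) fails — the employer is for-profit.
Exception (b) requires that the employer operates from a single site; but the employer operates from multiple sites, so (b) is unavailable.
All of (c)'s requirements are met (a current Class 4 Clearance is held; the business's age is 11 months, below the 13 months limit). But: (f) operates against (c): the landscaping firm is classified under the construction sector. So (c) is unavailable.
All of (d)'s requirements are met (a current Small Employer Certificate is held; no employee is paid on commission). However, paragraphs (g)–(k) must be considered: (g) operates — a current Annual Declaration is held. (h) is engaged (assessed value is $331,000, under the $342,000 limit), but is overridden by (i): (i) operates against (h): the reference index is 630, under the 816 limit. (j) would limit (i) — the reportable unit count is 28, meeting the 23 threshold — but (k) sets (j) aside: (k) operates against (j): a current Category 5 Waiver is held. (d) is therefore removed.
Exception (e): remuneration is equity-only; a current Provisional Waiver is held — every condition holds. But applying paragraph (l): (l) operates against (e): at least one employee exceeds 30 hours/week. So (e) is unavailable.
None of the exceptions is available; § 26.5 applies in full.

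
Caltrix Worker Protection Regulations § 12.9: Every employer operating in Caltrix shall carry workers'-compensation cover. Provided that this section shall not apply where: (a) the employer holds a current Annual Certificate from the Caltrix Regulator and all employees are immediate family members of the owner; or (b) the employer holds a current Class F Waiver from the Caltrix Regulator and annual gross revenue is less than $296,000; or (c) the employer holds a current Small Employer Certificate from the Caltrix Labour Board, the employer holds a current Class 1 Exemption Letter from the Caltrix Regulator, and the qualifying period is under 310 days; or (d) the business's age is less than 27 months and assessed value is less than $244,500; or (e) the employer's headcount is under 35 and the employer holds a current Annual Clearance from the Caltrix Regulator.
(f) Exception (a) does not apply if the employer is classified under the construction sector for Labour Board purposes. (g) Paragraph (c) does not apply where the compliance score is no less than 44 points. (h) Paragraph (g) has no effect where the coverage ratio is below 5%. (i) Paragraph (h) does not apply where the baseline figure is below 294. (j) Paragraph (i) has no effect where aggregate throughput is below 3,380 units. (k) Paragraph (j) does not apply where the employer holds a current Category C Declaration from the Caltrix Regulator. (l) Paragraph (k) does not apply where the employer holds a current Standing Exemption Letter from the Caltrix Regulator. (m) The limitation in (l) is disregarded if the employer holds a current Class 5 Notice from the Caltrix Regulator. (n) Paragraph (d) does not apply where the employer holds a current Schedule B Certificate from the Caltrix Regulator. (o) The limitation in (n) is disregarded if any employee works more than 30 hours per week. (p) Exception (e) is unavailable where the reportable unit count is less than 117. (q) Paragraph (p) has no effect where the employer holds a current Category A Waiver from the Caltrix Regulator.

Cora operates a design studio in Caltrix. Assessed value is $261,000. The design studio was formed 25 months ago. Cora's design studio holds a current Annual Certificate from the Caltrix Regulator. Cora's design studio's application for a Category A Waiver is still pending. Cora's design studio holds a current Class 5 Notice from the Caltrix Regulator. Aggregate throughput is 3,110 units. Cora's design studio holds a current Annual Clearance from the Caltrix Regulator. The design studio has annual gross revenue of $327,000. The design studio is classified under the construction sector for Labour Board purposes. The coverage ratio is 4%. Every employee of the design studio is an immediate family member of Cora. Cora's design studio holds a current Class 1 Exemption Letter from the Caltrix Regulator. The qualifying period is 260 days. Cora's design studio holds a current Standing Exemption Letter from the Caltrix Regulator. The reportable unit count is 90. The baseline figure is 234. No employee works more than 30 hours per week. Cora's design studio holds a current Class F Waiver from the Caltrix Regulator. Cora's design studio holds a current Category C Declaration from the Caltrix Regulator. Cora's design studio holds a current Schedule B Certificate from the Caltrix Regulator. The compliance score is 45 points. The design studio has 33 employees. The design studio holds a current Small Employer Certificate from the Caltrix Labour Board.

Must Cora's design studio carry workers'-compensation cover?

Yes — Cora's design studio must carry workers'-compensation cover.

Exception (a)'s conditions are all satisfied: a current Annual Certificate is held; every employee is an immediate family member. But: (f) operates against (a): the design studio is classified under the construction sector. So (a) is unavailable.
Exception (b) does not apply: annual gross revenue is $327,000, not less than $296,000.
Exception (c)'s conditions are all satisfied: a current Small Employer Certificate is held; a current Class 1 Exemption Letter is held; the qualifying period is 260 days, under the 310 days limit. But applying paragraphs (g)–(m): (g) operates against (c): the compliance score is 45 points, meeting the 44 points threshold. (h) would limit (g) — the coverage ratio is 4%, below the 5% limit — but (i) sets (h) aside: (i) operates against (h): the baseline figure is 234, below the 294 limit. (j) is triggered (aggregate throughput is 3,110 units, below the 3,380 units limit), but is overridden by (k): (k) is triggered — a current Category C Declaration is held. (l) would limit (k) — a current Standing Exemption Letter is held — but (m) sets (l) aside: (m) operates — a current Class 5 Notice is held. Exception (c) does not apply.
Exception (d) fails — assessed value is $261,000, not less than $244,500.
All of (e)'s requirements are met (the employer's headcount is 33, under the 35 limit; a current Annual Clearance is held). But applying paragraphs (p)–(q): (p) is triggered — the reportable unit count is 90, less than the 117 limit. (q), which would lift (p), does not operate here — the Category A Waiver is not current. (e) is therefore removed.
Every exception is unavailable, so the rule governs.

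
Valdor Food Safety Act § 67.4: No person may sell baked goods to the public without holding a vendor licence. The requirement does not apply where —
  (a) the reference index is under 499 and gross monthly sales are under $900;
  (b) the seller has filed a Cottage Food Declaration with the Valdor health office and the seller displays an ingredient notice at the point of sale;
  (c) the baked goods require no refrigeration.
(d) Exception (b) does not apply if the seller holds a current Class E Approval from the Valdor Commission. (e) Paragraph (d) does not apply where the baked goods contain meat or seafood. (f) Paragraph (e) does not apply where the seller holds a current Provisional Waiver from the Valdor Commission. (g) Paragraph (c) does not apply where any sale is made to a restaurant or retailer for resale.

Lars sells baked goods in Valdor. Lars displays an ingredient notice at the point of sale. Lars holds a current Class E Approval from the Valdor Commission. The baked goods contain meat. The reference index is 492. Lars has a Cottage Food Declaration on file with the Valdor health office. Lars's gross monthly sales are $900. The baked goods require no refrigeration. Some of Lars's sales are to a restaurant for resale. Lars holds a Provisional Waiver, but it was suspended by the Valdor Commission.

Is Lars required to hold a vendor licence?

Exception (a) does not apply: gross monthly sales are $900, not under $900.
Exception (b): a Cottage Food Declaration is on file; an ingredient notice is displayed — every condition holds. Under paragraphs (d)–(f): (d) would limit (b) — a current Class E Approval is held — but (e) sets (d) aside: (e) is engaged — the baked goods contain meat. (f) does not operate here (the Provisional Waiver is not current), so (e) stands. Exception (b) stands.
Exception (c)'s conditions are all satisfied: the baked goods are shelf-stable. However, paragraph (g) must be considered: (g) operates against (c): some sales are to a restaurant for resale. Exception (c) does not apply.

No — exception (b) applies; Lars is not required to hold a vendor licence.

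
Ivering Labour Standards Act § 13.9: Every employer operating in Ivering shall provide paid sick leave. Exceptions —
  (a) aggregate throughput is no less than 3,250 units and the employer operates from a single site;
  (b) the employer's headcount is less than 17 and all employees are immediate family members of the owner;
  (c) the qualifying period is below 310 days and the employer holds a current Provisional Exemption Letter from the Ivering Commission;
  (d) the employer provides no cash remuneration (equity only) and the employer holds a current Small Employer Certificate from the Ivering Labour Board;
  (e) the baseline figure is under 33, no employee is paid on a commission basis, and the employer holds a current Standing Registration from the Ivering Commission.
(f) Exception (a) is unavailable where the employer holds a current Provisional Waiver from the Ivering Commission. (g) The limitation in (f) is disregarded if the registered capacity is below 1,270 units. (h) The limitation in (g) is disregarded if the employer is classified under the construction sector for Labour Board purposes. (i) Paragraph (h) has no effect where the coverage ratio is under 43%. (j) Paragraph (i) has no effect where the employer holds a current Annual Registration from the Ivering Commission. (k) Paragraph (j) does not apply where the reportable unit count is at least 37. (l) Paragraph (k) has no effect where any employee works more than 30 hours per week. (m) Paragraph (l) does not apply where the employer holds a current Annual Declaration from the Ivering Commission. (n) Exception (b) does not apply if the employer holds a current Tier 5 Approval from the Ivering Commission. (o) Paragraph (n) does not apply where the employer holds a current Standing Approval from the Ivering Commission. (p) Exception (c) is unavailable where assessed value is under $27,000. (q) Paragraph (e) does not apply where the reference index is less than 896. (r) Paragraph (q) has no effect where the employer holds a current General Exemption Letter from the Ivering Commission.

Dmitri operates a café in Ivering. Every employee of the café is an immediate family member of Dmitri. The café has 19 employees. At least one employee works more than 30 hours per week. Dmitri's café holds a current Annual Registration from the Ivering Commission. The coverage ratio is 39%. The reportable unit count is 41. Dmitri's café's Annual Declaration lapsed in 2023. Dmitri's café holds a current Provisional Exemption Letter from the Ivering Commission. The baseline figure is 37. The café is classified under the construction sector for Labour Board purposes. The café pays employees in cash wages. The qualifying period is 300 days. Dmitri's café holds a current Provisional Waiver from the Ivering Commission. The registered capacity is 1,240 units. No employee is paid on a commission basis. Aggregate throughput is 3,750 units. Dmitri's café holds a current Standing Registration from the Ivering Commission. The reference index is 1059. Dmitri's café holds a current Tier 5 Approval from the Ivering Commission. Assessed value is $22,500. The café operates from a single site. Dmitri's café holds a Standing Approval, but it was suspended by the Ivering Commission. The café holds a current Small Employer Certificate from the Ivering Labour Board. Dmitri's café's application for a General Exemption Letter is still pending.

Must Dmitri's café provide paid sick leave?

Exception (a): aggregate throughput is 3,750 units, meeting the 3,250 units threshold; the employer operates from a single site — every condition holds. However, paragraphs (f)–(m) must be considered: (f) is triggered — a current Provisional Waiver is held. (g) would limit (f) — the registered capacity is 1,240 units, below the 1,270 units limit — but (h) sets (g) aside: (h) operates against (g): the café is classified under the construction sector. (i) applies (the coverage ratio is 39%, under the 43% limit), but is overridden by (j): (j) operates against (i): a current Annual Registration is held. (k) applies (the reportable unit count is 41, meeting the 37 threshold), but is displaced by (l): (l) is engaged — at least one employee exceeds 30 hours/week. (m), which would lift (l), does not operate here — there is no Annual Declaration in force. (a) is therefore removed.
Exception (b) does not apply: the employer's headcount is 19, not less than 17.
Exception (c): the qualifying period is 300 days, below the 310 days limit; a current Provisional Exemption Letter is held — every condition holds. However, paragraph (p) must be considered: (p) operates — assessed value is $22,500, under the $27,000 limit. So (c) is unavailable.
Exception (d) requires that the employer provides no cash remuneration (equity only); but employees are paid cash wages, so (d) is unavailable.
Exception (e) fails — the baseline figure is 37, not under 33.
No exception displaces § 13.9.

Yes — Dmitri's café must provide paid sick leave.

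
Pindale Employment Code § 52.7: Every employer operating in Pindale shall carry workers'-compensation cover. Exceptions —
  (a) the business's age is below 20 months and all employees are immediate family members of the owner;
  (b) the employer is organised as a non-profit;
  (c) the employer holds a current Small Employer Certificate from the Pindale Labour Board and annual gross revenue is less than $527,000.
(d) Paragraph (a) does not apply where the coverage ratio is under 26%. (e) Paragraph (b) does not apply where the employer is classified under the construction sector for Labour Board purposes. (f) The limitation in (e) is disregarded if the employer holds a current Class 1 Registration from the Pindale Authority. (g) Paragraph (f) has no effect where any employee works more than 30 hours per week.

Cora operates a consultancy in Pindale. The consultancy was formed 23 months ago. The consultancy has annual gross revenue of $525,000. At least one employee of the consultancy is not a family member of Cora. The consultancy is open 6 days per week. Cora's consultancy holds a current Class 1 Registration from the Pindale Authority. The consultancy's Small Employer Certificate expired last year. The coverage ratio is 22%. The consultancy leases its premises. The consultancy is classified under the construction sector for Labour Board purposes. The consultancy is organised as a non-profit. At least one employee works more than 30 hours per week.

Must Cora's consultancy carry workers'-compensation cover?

Yes — Cora's consultancy must carry workers'-compensation cover.

Exception (a) does not apply: the business's age is 23 months, not below 20 months.
Exception (b): the employer is a non-profit — every condition holds. But: (e) operates against (b): the consultancy is classified under the construction sector. (f) would limit (e) — a current Class 1 Registration is held — but (g) sets (f) aside: (g) is triggered — at least one employee exceeds 30 hours/week. (b) is therefore removed.
Exception (c) requires that the employer holds a current Small Employer Certificate from the Pindale Labour Board; but the Small Employer Certificate has expired, so (c) is unavailable.
No exception displaces § 52.7.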